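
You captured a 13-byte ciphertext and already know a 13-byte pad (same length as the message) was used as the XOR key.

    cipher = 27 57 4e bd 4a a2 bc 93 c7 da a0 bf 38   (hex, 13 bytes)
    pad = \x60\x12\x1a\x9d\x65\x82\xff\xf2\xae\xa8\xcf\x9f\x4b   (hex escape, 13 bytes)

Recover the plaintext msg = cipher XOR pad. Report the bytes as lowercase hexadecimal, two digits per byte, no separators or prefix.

XOR is its own inverse, so applying the key byte-wise gives the result directly.
27 xor 60 = 47
57 xor 12 = 45
4e xor 1a = 54
bd xor 9d = 20
4a xor 65 = 2f
a2 xor 82 = 20
bc xor ff = 43
93 xor f2 = 61
c7 xor ae = 69
da xor a8 = 72
a0 xor cf = 6f
bf xor 9f = 20
38 xor 4b = 73

474554202f20436169726f2073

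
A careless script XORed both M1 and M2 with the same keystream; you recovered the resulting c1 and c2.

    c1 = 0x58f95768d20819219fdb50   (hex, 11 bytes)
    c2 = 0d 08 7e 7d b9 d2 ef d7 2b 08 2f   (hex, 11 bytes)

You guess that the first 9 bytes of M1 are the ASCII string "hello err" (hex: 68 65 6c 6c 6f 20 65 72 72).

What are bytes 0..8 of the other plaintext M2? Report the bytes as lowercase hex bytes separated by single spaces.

3d 94 45 79 04 fa 93 84 c6

First, c1 ⊕ c2 = (M1 ⊕ K) ⊕ (M2 ⊕ K) = M1 ⊕ M2, so the key drops out. Then M2 = (M1 ⊕ M2) ⊕ M1 over the first 9 bytes.
byte 0: (58 ^ 0d) ^ 68 = 55 ^ 68 = 3d
byte 1: (f9 ^ 08) ^ 65 = f1 ^ 65 = 94
byte 2: (57 ^ 7e) ^ 6c = 29 ^ 6c = 45
byte 3: (68 ^ 7d) ^ 6c = 15 ^ 6c = 79
byte 4: (d2 ^ b9) ^ 6f = 6b ^ 6f = 04
byte 5: (08 ^ d2) ^ 20 = da ^ 20 = fa
byte 6: (19 ^ ef) ^ 65 = f6 ^ 65 = 93
byte 7: (21 ^ d7) ^ 72 = f6 ^ 72 = 84
byte 8: (9f ^ 2b) ^ 72 = b4 ^ 72 = c6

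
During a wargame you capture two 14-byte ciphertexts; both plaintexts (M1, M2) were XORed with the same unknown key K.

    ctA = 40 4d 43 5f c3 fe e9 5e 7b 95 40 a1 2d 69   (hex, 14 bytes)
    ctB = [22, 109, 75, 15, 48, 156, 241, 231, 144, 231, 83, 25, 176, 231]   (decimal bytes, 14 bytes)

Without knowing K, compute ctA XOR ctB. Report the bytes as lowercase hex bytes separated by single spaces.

ctA ⊕ ctB = (M1 ⊕ K) ⊕ (M2 ⊕ K) = M1 ⊕ M2 — the shared key cancels under XOR.
byte 0: 01000000 ^ 00010110 = 01010110
byte 1: 01001101 ^ 01101101 = 00100000
byte 2: 01000011 ^ 01001011 = 00001000
byte 3: 01011111 ^ 00001111 = 01010000
byte 4: 11000011 ^ 00110000 = 11110011
byte 5: 11111110 ^ 10011100 = 01100010
byte 6: 11101001 ^ 11110001 = 00011000
byte 7: 01011110 ^ 11100111 = 10111001
byte 8: 01111011 ^ 10010000 = 11101011
byte 9: 10010101 ^ 11100111 = 01110010
byte 10: 01000000 ^ 01010011 = 00010011
byte 11: 10100001 ^ 00011001 = 10111000
byte 12: 00101101 ^ 10110000 = 10011101
byte 13: 01101001 ^ 11100111 = 10001110

56 20 08 50 f3 62 18 b9 eb 72 13 b8 9d 8e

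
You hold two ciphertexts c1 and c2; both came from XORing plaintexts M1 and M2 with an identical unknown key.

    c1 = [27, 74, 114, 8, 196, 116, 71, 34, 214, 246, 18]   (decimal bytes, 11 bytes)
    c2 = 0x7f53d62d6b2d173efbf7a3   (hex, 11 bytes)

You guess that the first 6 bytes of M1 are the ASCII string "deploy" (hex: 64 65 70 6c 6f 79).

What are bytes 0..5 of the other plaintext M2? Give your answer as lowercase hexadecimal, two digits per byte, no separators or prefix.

007cd449c020

First, c1 ⊕ c2 = (M1 ⊕ K) ⊕ (M2 ⊕ K) = M1 ⊕ M2, so the key drops out. Then M2 = (M1 ⊕ M2) ⊕ M1 over the first 6 bytes.
byte 0: (1b ^ 7f) ^ 64 = 64 ^ 64 = 00
byte 1: (4a ^ 53) ^ 65 = 19 ^ 65 = 7c
byte 2: (72 ^ d6) ^ 70 = a4 ^ 70 = d4
byte 3: (08 ^ 2d) ^ 6c = 25 ^ 6c = 49
byte 4: (c4 ^ 6b) ^ 6f = af ^ 6f = c0
byte 5: (74 ^ 2d) ^ 79 = 59 ^ 79 = 20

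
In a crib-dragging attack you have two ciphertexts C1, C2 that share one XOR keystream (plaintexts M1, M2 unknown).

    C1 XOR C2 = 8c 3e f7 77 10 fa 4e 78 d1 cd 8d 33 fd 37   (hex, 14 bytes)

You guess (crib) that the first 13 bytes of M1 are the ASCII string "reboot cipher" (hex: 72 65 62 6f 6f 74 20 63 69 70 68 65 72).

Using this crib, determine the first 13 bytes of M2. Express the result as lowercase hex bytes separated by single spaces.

Since C1 ⊕ C2 = M1 ⊕ M2, XORing with the guessed M1 bytes yields the corresponding M2 bytes: M2 = (C1 ⊕ C2) ⊕ M1.
8c XOR 72 = fe
3e XOR 65 = 5b
f7 XOR 62 = 95
77 XOR 6f = 18
10 XOR 6f = 7f
fa XOR 74 = 8e
4e XOR 20 = 6e
78 XOR 63 = 1b
d1 XOR 69 = b8
cd XOR 70 = bd
8d XOR 68 = e5
33 XOR 65 = 56
fd XOR 72 = 8f

fe 5b 95 18 7f 8e 6e 1b b8 bd e5 56 8f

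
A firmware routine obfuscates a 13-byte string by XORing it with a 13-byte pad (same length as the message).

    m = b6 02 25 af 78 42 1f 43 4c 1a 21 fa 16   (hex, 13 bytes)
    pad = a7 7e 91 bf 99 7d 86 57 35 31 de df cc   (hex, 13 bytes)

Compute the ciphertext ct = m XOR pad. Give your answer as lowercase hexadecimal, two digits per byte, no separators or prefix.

XOR is its own inverse, so applying the key byte-wise gives the result directly.
byte 0: b6 ^ a7 = 11
byte 1: 02 ^ 7e = 7c
byte 2: 25 ^ 91 = b4
byte 3: af ^ bf = 10
byte 4: 78 ^ 99 = e1
byte 5: 42 ^ 7d = 3f
byte 6: 1f ^ 86 = 99
byte 7: 43 ^ 57 = 14
byte 8: 4c ^ 35 = 79
byte 9: 1a ^ 31 = 2b
byte 10: 21 ^ de = ff
byte 11: fa ^ df = 25
byte 12: 16 ^ cc = da

117cb410e13f9914792bff25da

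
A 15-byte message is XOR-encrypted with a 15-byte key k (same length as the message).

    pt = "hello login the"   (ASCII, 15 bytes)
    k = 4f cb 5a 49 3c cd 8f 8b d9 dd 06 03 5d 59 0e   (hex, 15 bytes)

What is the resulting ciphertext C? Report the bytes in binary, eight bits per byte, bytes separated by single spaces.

byte 0: 68 xor 4f = 27
byte 1: 65 xor cb = ae
byte 2: 6c xor 5a = 36
byte 3: 6c xor 49 = 25
byte 4: 6f xor 3c = 53
byte 5: 20 xor cd = ed
byte 6: 6c xor 8f = e3
byte 7: 6f xor 8b = e4
byte 8: 67 xor d9 = be
byte 9: 69 xor dd = b4
byte 10: 6e xor 06 = 68
byte 11: 20 xor 03 = 23
byte 12: 74 xor 5d = 29
byte 13: 68 xor 59 = 31
byte 14: 65 xor 0e = 6b

00100111 10101110 00110110 00100101 01010011 11101101 11100011 11100100 10111110 10110100 01101000 00100011 00101001 00110001 01101011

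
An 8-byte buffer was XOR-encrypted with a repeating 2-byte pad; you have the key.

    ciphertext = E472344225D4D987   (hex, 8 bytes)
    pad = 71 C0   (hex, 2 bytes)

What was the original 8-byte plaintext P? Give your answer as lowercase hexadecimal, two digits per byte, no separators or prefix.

95b245825414a847

The 2-byte key repeats, so the effective keystream is 71 c0 71 c0 71 c0 71 c0.
byte 0: e4 XOR 71 = 95
byte 1: 72 XOR c0 = b2
byte 2: 34 XOR 71 = 45
byte 3: 42 XOR c0 = 82
byte 4: 25 XOR 71 = 54
byte 5: d4 XOR c0 = 14
byte 6: d9 XOR 71 = a8
byte 7: 87 XOR c0 = 47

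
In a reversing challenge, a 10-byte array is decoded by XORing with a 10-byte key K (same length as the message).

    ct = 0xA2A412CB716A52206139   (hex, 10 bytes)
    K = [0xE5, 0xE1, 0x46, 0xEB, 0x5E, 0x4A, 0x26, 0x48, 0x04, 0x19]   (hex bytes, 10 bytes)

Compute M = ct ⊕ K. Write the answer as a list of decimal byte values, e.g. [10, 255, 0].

[71, 69, 84, 32, 47, 32, 116, 104, 101, 32]

XOR is its own inverse, so applying the key byte-wise gives the result directly.
byte 0: a2 ⊕ e5 = 47
byte 1: a4 ⊕ e1 = 45
byte 2: 12 ⊕ 46 = 54
byte 3: cb ⊕ eb = 20
byte 4: 71 ⊕ 5e = 2f
byte 5: 6a ⊕ 4a = 20
byte 6: 52 ⊕ 26 = 74
byte 7: 20 ⊕ 48 = 68
byte 8: 61 ⊕ 04 = 65
byte 9: 39 ⊕ 19 = 20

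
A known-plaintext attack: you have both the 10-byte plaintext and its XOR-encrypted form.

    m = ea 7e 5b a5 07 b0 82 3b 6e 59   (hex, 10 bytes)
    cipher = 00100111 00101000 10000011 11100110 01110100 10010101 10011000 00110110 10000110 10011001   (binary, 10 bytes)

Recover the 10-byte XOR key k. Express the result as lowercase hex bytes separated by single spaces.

cd 56 d8 43 73 25 1a 0d e8 c0

Since cipher = m ⊕ k, XORing both sides with m gives k = m ⊕ cipher.
byte 0: ea xor 27 = cd
byte 1: 7e xor 28 = 56
byte 2: 5b xor 83 = d8
byte 3: a5 xor e6 = 43
byte 4: 07 xor 74 = 73
byte 5: b0 xor 95 = 25
byte 6: 82 xor 98 = 1a
byte 7: 3b xor 36 = 0d
byte 8: 6e xor 86 = e8
byte 9: 59 xor 99 = c0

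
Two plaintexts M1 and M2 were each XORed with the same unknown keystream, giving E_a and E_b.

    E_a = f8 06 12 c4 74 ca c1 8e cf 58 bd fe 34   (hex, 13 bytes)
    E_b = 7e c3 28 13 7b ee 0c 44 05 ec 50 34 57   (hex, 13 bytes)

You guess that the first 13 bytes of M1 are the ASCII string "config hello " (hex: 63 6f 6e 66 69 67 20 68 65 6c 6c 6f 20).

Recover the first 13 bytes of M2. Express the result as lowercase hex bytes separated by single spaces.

e5 aa 54 b1 66 43 ed a2 af d8 81 a5 43

First, E_a ⊕ E_b = (M1 ⊕ K) ⊕ (M2 ⊕ K) = M1 ⊕ M2, so the key drops out. Then M2 = (M1 ⊕ M2) ⊕ M1 over the first 13 bytes.
byte 0: (f8 XOR 7e) XOR 63 = 86 XOR 63 = e5
byte 1: (06 XOR c3) XOR 6f = c5 XOR 6f = aa
byte 2: (12 XOR 28) XOR 6e = 3a XOR 6e = 54
byte 3: (c4 XOR 13) XOR 66 = d7 XOR 66 = b1
byte 4: (74 XOR 7b) XOR 69 = 0f XOR 69 = 66
byte 5: (ca XOR ee) XOR 67 = 24 XOR 67 = 43
byte 6: (c1 XOR 0c) XOR 20 = cd XOR 20 = ed
byte 7: (8e XOR 44) XOR 68 = ca XOR 68 = a2
byte 8: (cf XOR 05) XOR 65 = ca XOR 65 = af
byte 9: (58 XOR ec) XOR 6c = b4 XOR 6c = d8
byte 10: (bd XOR 50) XOR 6c = ed XOR 6c = 81
byte 11: (fe XOR 34) XOR 6f = ca XOR 6f = a5
byte 12: (34 XOR 57) XOR 20 = 63 XOR 20 = 43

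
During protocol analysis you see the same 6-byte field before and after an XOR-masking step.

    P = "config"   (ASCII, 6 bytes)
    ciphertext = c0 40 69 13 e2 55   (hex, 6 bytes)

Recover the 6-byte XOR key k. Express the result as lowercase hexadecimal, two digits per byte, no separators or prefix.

a32f07758b32

Since ciphertext = P ⊕ k, XORing both sides with P gives k = P ⊕ ciphertext.
01100011 XOR 11000000 = 10100011
01101111 XOR 01000000 = 00101111
01101110 XOR 01101001 = 00000111
01100110 XOR 00010011 = 01110101
01101001 XOR 11100010 = 10001011
01100111 XOR 01010101 = 00110010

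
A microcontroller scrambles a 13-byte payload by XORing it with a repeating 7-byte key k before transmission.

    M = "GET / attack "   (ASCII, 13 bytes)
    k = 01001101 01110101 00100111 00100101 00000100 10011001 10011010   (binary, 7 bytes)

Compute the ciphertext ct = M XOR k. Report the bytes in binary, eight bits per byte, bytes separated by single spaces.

The 7-byte key repeats, so the effective keystream is 4d 75 27 25 04 99 9a 4d 75 27 25 04 99.
byte 0: 47 xor 4d = 0a
byte 1: 45 xor 75 = 30
byte 2: 54 xor 27 = 73
byte 3: 20 xor 25 = 05
byte 4: 2f xor 04 = 2b
byte 5: 20 xor 99 = b9
byte 6: 61 xor 9a = fb
byte 7: 74 xor 4d = 39
byte 8: 74 xor 75 = 01
byte 9: 61 xor 27 = 46
byte 10: 63 xor 25 = 46
byte 11: 6b xor 04 = 6f
byte 12: 20 xor 99 = b9

00001010 00110000 01110011 00000101 00101011 10111001 11111011 00111001 00000001 01000110 01000110 01101111 10111001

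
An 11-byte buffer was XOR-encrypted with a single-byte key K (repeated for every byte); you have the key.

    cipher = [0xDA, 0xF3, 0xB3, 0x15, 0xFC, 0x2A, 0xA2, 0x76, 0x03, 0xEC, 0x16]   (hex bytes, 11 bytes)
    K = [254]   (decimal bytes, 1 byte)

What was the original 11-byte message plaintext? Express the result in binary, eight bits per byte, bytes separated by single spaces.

00100100 00001101 01001101 11101011 00000010 11010100 01011100 10001000 11111101 00010010 11101000

The 1-byte key repeats, so the effective keystream is fe fe fe fe fe fe fe fe fe fe fe.
byte 0: 11011010 ⊕ 11111110 = 00100100
byte 1: 11110011 ⊕ 11111110 = 00001101
byte 2: 10110011 ⊕ 11111110 = 01001101
byte 3: 00010101 ⊕ 11111110 = 11101011
byte 4: 11111100 ⊕ 11111110 = 00000010
byte 5: 00101010 ⊕ 11111110 = 11010100
byte 6: 10100010 ⊕ 11111110 = 01011100
byte 7: 01110110 ⊕ 11111110 = 10001000
byte 8: 00000011 ⊕ 11111110 = 11111101
byte 9: 11101100 ⊕ 11111110 = 00010010
byte 10: 00010110 ⊕ 11111110 = 11101000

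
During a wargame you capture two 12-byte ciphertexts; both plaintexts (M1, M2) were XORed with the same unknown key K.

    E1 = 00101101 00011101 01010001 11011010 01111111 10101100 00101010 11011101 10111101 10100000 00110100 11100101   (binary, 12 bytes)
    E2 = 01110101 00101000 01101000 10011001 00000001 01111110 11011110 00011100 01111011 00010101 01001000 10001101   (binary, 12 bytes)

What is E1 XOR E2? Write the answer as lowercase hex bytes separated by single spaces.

58 35 39 43 7e d2 f4 c1 c6 b5 7c 68

E1 ⊕ E2 = (M1 ⊕ K) ⊕ (M2 ⊕ K) = M1 ⊕ M2 — the shared key cancels under XOR.
00101101 xor 01110101 = 01011000
00011101 xor 00101000 = 00110101
01010001 xor 01101000 = 00111001
11011010 xor 10011001 = 01000011
01111111 xor 00000001 = 01111110
10101100 xor 01111110 = 11010010
00101010 xor 11011110 = 11110100
11011101 xor 00011100 = 11000001
10111101 xor 01111011 = 11000110
10100000 xor 00010101 = 10110101
00110100 xor 01001000 = 01111100
11100101 xor 10001101 = 01101000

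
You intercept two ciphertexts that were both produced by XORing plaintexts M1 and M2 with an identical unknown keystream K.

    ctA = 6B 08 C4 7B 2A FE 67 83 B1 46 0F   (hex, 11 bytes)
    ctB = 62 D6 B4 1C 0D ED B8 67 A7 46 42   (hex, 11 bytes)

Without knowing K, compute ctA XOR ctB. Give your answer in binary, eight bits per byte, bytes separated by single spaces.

00001001 11011110 01110000 01100111 00100111 00010011 11011111 11100100 00010110 00000000 01001101

ctA ⊕ ctB = (M1 ⊕ K) ⊕ (M2 ⊕ K) = M1 ⊕ M2 — the shared key cancels under XOR.
byte 0: 01101011 XOR 01100010 = 00001001
byte 1: 00001000 XOR 11010110 = 11011110
byte 2: 11000100 XOR 10110100 = 01110000
byte 3: 01111011 XOR 00011100 = 01100111
byte 4: 00101010 XOR 00001101 = 00100111
byte 5: 11111110 XOR 11101101 = 00010011
byte 6: 01100111 XOR 10111000 = 11011111
byte 7: 10000011 XOR 01100111 = 11100100
byte 8: 10110001 XOR 10100111 = 00010110
byte 9: 01000110 XOR 01000110 = 00000000
byte 10: 00001111 XOR 01000010 = 01001101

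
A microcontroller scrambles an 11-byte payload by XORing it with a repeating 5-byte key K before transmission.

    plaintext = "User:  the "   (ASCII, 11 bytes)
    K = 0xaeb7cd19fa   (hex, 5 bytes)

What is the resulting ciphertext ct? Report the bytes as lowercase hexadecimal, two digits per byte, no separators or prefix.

The 5-byte key repeats, so the effective keystream is ae b7 cd 19 fa ae b7 cd 19 fa ae.
byte 0: 55 ⊕ ae = fb
byte 1: 73 ⊕ b7 = c4
byte 2: 65 ⊕ cd = a8
byte 3: 72 ⊕ 19 = 6b
byte 4: 3a ⊕ fa = c0
byte 5: 20 ⊕ ae = 8e
byte 6: 20 ⊕ b7 = 97
byte 7: 74 ⊕ cd = b9
byte 8: 68 ⊕ 19 = 71
byte 9: 65 ⊕ fa = 9f
byte 10: 20 ⊕ ae = 8e

fbc4a86bc08e97b9719f8e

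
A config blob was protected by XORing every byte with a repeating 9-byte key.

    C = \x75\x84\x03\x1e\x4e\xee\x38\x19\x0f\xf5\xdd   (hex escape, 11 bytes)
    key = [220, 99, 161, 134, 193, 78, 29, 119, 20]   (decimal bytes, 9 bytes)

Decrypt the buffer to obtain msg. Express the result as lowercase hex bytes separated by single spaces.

a9 e7 a2 98 8f a0 25 6e 1b 29 be

The 9-byte key repeats, so the effective keystream is dc 63 a1 86 c1 4e 1d 77 14 dc 63.
byte 0: 75 ⊕ dc = a9
byte 1: 84 ⊕ 63 = e7
byte 2: 03 ⊕ a1 = a2
byte 3: 1e ⊕ 86 = 98
byte 4: 4e ⊕ c1 = 8f
byte 5: ee ⊕ 4e = a0
byte 6: 38 ⊕ 1d = 25
byte 7: 19 ⊕ 77 = 6e
byte 8: 0f ⊕ 14 = 1b
byte 9: f5 ⊕ dc = 29
byte 10: dd ⊕ 63 = be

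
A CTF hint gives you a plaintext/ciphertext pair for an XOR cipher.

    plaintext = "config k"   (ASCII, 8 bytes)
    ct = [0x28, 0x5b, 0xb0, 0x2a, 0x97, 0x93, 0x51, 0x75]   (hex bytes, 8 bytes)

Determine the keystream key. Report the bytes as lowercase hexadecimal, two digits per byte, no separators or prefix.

4b34de4cfef4711e

Since ct = plaintext ⊕ key, XORing both sides with plaintext gives key = plaintext ⊕ ct.
01100011 ^ 00101000 = 01001011
01101111 ^ 01011011 = 00110100
01101110 ^ 10110000 = 11011110
01100110 ^ 00101010 = 01001100
01101001 ^ 10010111 = 11111110
01100111 ^ 10010011 = 11110100
00100000 ^ 01010001 = 01110001
01101011 ^ 01110101 = 00011110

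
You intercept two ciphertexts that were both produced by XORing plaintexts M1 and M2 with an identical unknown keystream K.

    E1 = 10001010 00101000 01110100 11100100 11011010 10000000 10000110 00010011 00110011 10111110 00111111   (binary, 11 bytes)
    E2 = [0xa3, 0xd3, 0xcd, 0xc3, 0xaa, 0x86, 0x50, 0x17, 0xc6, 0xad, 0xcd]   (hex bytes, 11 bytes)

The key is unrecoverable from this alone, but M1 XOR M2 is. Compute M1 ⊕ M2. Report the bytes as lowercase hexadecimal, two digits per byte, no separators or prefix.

29fbb9277006d604f513f2

E1 ⊕ E2 = (M1 ⊕ K) ⊕ (M2 ⊕ K) = M1 ⊕ M2 — the shared key cancels under XOR.
byte 0: 138 ^ 163 =  41
byte 1:  40 ^ 211 = 251
byte 2: 116 ^ 205 = 185
byte 3: 228 ^ 195 =  39
byte 4: 218 ^ 170 = 112
byte 5: 128 ^ 134 =   6
byte 6: 134 ^  80 = 214
byte 7:  19 ^  23 =   4
byte 8:  51 ^ 198 = 245
byte 9: 190 ^ 173 =  19
byte 10:  63 ^ 205 = 242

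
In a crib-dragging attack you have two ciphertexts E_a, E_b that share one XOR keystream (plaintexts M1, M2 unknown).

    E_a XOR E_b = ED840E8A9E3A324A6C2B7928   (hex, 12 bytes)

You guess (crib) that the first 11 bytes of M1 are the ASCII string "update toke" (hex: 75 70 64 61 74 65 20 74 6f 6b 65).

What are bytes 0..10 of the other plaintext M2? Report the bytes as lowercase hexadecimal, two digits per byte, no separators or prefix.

98f46aebea5f123e03401c

Since E_a ⊕ E_b = M1 ⊕ M2, XORing with the guessed M1 bytes yields the corresponding M2 bytes: M2 = (E_a ⊕ E_b) ⊕ M1.
11101101 XOR 01110101 = 10011000
10000100 XOR 01110000 = 11110100
00001110 XOR 01100100 = 01101010
10001010 XOR 01100001 = 11101011
10011110 XOR 01110100 = 11101010
00111010 XOR 01100101 = 01011111
00110010 XOR 00100000 = 00010010
01001010 XOR 01110100 = 00111110
01101100 XOR 01101111 = 00000011
00101011 XOR 01101011 = 01000000
01111001 XOR 01100101 = 00011100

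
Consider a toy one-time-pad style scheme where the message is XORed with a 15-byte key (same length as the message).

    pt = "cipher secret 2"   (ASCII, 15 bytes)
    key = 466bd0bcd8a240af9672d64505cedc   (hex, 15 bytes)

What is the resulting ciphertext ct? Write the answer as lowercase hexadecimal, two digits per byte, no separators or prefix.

XOR is its own inverse, so applying the key byte-wise gives the result directly.
 99 xor  70 =  37
105 xor 107 =   2
112 xor 208 = 160
104 xor 188 = 212
101 xor 216 = 189
114 xor 162 = 208
 32 xor  64 =  96
115 xor 175 = 220
101 xor 150 = 243
 99 xor 114 =  17
114 xor 214 = 164
101 xor  69 =  32
116 xor   5 = 113
 32 xor 206 = 238
 50 xor 220 = 238

2502a0d4bdd060dcf311a42071eeee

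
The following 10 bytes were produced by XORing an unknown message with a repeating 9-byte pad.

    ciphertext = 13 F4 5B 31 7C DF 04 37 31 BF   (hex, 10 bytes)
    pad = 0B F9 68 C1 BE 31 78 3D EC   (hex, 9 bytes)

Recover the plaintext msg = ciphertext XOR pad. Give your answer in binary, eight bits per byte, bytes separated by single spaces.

The 9-byte key repeats, so the effective keystream is 0b f9 68 c1 be 31 78 3d ec 0b.
byte 0: 13 xor 0b = 18
byte 1: f4 xor f9 = 0d
byte 2: 5b xor 68 = 33
byte 3: 31 xor c1 = f0
byte 4: 7c xor be = c2
byte 5: df xor 31 = ee
byte 6: 04 xor 78 = 7c
byte 7: 37 xor 3d = 0a
byte 8: 31 xor ec = dd
byte 9: bf xor 0b = b4

00011000 00001101 00110011 11110000 11000010 11101110 01111100 00001010 11011101 10110100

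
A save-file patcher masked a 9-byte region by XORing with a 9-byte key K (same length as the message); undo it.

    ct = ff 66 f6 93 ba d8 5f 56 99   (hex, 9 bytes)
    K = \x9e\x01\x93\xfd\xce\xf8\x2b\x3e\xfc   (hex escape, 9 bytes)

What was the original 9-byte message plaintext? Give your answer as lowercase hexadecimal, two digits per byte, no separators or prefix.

ff ⊕ 9e = 61
66 ⊕ 01 = 67
f6 ⊕ 93 = 65
93 ⊕ fd = 6e
ba ⊕ ce = 74
d8 ⊕ f8 = 20
5f ⊕ 2b = 74
56 ⊕ 3e = 68
99 ⊕ fc = 65

6167656e7420746865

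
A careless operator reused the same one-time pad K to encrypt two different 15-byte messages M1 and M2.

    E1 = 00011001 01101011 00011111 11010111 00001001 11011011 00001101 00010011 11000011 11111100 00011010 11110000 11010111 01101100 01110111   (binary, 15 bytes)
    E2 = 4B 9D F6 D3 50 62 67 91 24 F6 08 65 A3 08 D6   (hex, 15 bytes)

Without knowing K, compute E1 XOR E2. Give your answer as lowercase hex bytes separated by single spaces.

E1 ⊕ E2 = (M1 ⊕ K) ⊕ (M2 ⊕ K) = M1 ⊕ M2 — the shared key cancels under XOR.
19 ⊕ 4b = 52
6b ⊕ 9d = f6
1f ⊕ f6 = e9
d7 ⊕ d3 = 04
09 ⊕ 50 = 59
db ⊕ 62 = b9
0d ⊕ 67 = 6a
13 ⊕ 91 = 82
c3 ⊕ 24 = e7
fc ⊕ f6 = 0a
1a ⊕ 08 = 12
f0 ⊕ 65 = 95
d7 ⊕ a3 = 74
6c ⊕ 08 = 64
77 ⊕ d6 = a1

52 f6 e9 04 59 b9 6a 82 e7 0a 12 95 74 64 a1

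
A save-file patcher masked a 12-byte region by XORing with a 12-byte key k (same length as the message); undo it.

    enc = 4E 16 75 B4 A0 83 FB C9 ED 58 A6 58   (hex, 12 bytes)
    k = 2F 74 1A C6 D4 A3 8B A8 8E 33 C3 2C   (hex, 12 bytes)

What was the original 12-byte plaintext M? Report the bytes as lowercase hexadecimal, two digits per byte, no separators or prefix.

XOR is its own inverse, so applying the key byte-wise gives the result directly.
4e XOR 2f = 61
16 XOR 74 = 62
75 XOR 1a = 6f
b4 XOR c6 = 72
a0 XOR d4 = 74
83 XOR a3 = 20
fb XOR 8b = 70
c9 XOR a8 = 61
ed XOR 8e = 63
58 XOR 33 = 6b
a6 XOR c3 = 65
58 XOR 2c = 74

61626f7274207061636b6574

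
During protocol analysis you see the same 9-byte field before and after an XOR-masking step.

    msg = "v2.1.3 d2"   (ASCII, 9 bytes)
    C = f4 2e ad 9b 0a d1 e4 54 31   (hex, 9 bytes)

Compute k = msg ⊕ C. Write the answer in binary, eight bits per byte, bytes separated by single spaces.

Since C = msg ⊕ k, XORing both sides with msg gives k = msg ⊕ C.
76 XOR f4 = 82
32 XOR 2e = 1c
2e XOR ad = 83
31 XOR 9b = aa
2e XOR 0a = 24
33 XOR d1 = e2
20 XOR e4 = c4
64 XOR 54 = 30
32 XOR 31 = 03

10000010 00011100 10000011 10101010 00100100 11100010 11000100 00110000 00000011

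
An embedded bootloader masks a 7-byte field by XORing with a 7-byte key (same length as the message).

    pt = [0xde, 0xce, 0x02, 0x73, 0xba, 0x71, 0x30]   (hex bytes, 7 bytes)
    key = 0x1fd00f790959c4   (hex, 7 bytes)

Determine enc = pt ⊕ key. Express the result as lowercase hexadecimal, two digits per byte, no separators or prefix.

c11e0d0ab328f4

XOR is its own inverse, so applying the key byte-wise gives the result directly.
de ^ 1f = c1
ce ^ d0 = 1e
02 ^ 0f = 0d
73 ^ 79 = 0a
ba ^ 09 = b3
71 ^ 59 = 28
30 ^ c4 = f4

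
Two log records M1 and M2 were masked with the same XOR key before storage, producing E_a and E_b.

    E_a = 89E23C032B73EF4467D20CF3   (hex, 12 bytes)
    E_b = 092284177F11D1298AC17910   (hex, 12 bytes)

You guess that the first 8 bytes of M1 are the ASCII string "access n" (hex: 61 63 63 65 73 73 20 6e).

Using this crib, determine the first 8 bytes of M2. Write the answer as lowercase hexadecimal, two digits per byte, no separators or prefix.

e1a3db7127111e03

First, E_a ⊕ E_b = (M1 ⊕ K) ⊕ (M2 ⊕ K) = M1 ⊕ M2, so the key drops out. Then M2 = (M1 ⊕ M2) ⊕ M1 over the first 8 bytes.
byte 0: (89 ^ 09) ^ 61 = 80 ^ 61 = e1
byte 1: (e2 ^ 22) ^ 63 = c0 ^ 63 = a3
byte 2: (3c ^ 84) ^ 63 = b8 ^ 63 = db
byte 3: (03 ^ 17) ^ 65 = 14 ^ 65 = 71
byte 4: (2b ^ 7f) ^ 73 = 54 ^ 73 = 27
byte 5: (73 ^ 11) ^ 73 = 62 ^ 73 = 11
byte 6: (ef ^ d1) ^ 20 = 3e ^ 20 = 1e
byte 7: (44 ^ 29) ^ 6e = 6d ^ 6e = 03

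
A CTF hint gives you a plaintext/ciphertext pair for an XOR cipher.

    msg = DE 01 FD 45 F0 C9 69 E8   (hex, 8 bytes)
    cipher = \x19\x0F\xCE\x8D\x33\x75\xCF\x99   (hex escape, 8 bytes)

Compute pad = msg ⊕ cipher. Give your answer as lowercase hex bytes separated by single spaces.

Since cipher = msg ⊕ pad, XORing both sides with msg gives pad = msg ⊕ cipher.
byte 0: de ⊕ 19 = c7
byte 1: 01 ⊕ 0f = 0e
byte 2: fd ⊕ ce = 33
byte 3: 45 ⊕ 8d = c8
byte 4: f0 ⊕ 33 = c3
byte 5: c9 ⊕ 75 = bc
byte 6: 69 ⊕ cf = a6
byte 7: e8 ⊕ 99 = 71

c7 0e 33 c8 c3 bc a6 71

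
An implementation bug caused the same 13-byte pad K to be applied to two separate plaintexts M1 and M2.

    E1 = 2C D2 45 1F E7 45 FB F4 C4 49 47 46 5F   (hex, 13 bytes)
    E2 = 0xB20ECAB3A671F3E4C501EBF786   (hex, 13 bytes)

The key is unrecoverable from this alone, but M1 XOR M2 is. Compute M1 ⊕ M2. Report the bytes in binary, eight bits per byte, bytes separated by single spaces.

10011110 11011100 10001111 10101100 01000001 00110100 00001000 00010000 00000001 01001000 10101100 10110001 11011001

E1 ⊕ E2 = (M1 ⊕ K) ⊕ (M2 ⊕ K) = M1 ⊕ M2 — the shared key cancels under XOR.
 44 ⊕ 178 = 158
210 ⊕  14 = 220
 69 ⊕ 202 = 143
 31 ⊕ 179 = 172
231 ⊕ 166 =  65
 69 ⊕ 113 =  52
251 ⊕ 243 =   8
244 ⊕ 228 =  16
196 ⊕ 197 =   1
 73 ⊕   1 =  72
 71 ⊕ 235 = 172
 70 ⊕ 247 = 177
 95 ⊕ 134 = 217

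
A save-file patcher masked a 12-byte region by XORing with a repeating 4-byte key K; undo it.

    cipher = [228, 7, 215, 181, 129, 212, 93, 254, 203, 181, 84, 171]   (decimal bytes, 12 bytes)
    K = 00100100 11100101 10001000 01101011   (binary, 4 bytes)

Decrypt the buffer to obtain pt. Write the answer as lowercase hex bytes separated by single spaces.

c0 e2 5f de a5 31 d5 95 ef 50 dc c0

The 4-byte key repeats, so the effective keystream is 24 e5 88 6b 24 e5 88 6b 24 e5 88 6b.
byte 0: 11100100 ^ 00100100 = 11000000
byte 1: 00000111 ^ 11100101 = 11100010
byte 2: 11010111 ^ 10001000 = 01011111
byte 3: 10110101 ^ 01101011 = 11011110
byte 4: 10000001 ^ 00100100 = 10100101
byte 5: 11010100 ^ 11100101 = 00110001
byte 6: 01011101 ^ 10001000 = 11010101
byte 7: 11111110 ^ 01101011 = 10010101
byte 8: 11001011 ^ 00100100 = 11101111
byte 9: 10110101 ^ 11100101 = 01010000
byte 10: 01010100 ^ 10001000 = 11011100
byte 11: 10101011 ^ 01101011 = 11000000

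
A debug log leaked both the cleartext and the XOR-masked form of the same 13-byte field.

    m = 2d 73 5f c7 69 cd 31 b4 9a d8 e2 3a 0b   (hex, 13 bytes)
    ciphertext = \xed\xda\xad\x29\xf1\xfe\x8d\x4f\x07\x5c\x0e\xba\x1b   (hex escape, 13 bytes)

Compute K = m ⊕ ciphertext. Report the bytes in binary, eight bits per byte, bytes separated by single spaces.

11000000 10101001 11110010 11101110 10011000 00110011 10111100 11111011 10011101 10000100 11101100 10000000 00010000

Since ciphertext = m ⊕ K, XORing both sides with m gives K = m ⊕ ciphertext.
2d ^ ed = c0
73 ^ da = a9
5f ^ ad = f2
c7 ^ 29 = ee
69 ^ f1 = 98
cd ^ fe = 33
31 ^ 8d = bc
b4 ^ 4f = fb
9a ^ 07 = 9d
d8 ^ 5c = 84
e2 ^ 0e = ec
3a ^ ba = 80
0b ^ 1b = 10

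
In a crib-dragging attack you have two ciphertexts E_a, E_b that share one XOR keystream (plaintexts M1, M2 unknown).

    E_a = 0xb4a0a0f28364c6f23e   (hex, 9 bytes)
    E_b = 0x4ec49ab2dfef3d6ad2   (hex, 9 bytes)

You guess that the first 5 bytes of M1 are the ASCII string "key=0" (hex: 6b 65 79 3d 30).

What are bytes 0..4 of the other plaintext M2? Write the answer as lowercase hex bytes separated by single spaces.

91 01 43 7d 6c

First, E_a ⊕ E_b = (M1 ⊕ K) ⊕ (M2 ⊕ K) = M1 ⊕ M2, so the key drops out. Then M2 = (M1 ⊕ M2) ⊕ M1 over the first 5 bytes.
byte 0: (b4 xor 4e) xor 6b = fa xor 6b = 91
byte 1: (a0 xor c4) xor 65 = 64 xor 65 = 01
byte 2: (a0 xor 9a) xor 79 = 3a xor 79 = 43
byte 3: (f2 xor b2) xor 3d = 40 xor 3d = 7d
byte 4: (83 xor df) xor 30 = 5c xor 30 = 6c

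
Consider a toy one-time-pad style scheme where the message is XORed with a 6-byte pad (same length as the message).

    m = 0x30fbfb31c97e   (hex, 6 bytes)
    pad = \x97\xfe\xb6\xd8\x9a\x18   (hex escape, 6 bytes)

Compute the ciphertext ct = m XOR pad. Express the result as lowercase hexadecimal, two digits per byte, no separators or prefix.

XOR is its own inverse, so applying the key byte-wise gives the result directly.
 48 xor 151 = 167
251 xor 254 =   5
251 xor 182 =  77
 49 xor 216 = 233
201 xor 154 =  83
126 xor  24 = 102

a7054de95366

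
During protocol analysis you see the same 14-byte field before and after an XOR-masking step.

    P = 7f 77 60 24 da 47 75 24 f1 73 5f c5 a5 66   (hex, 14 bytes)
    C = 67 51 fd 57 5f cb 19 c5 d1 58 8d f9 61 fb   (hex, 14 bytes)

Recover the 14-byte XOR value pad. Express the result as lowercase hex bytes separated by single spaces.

18 26 9d 73 85 8c 6c e1 20 2b d2 3c c4 9d

Since C = P ⊕ pad, XORing both sides with P gives pad = P ⊕ C.
byte 0: 127 ^ 103 =  24
byte 1: 119 ^  81 =  38
byte 2:  96 ^ 253 = 157
byte 3:  36 ^  87 = 115
byte 4: 218 ^  95 = 133
byte 5:  71 ^ 203 = 140
byte 6: 117 ^  25 = 108
byte 7:  36 ^ 197 = 225
byte 8: 241 ^ 209 =  32
byte 9: 115 ^  88 =  43
byte 10:  95 ^ 141 = 210
byte 11: 197 ^ 249 =  60
byte 12: 165 ^  97 = 196
byte 13: 102 ^ 251 = 157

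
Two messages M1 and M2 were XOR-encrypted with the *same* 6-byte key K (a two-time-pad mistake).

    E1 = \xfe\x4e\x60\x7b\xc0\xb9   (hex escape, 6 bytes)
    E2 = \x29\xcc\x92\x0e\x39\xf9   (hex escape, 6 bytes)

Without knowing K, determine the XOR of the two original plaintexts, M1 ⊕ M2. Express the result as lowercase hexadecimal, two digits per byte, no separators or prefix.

d782f275f940

E1 ⊕ E2 = (M1 ⊕ K) ⊕ (M2 ⊕ K) = M1 ⊕ M2 — the shared key cancels under XOR.
254 ^  41 = 215
 78 ^ 204 = 130
 96 ^ 146 = 242
123 ^  14 = 117
192 ^  57 = 249
185 ^ 249 =  64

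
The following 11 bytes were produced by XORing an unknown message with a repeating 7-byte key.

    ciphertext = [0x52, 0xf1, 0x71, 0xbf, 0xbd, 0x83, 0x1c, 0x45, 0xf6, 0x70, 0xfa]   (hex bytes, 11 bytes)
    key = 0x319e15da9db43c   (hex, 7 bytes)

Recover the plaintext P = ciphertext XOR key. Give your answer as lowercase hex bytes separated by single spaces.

63 6f 64 65 20 37 20 74 68 65 20

The 7-byte key repeats, so the effective keystream is 31 9e 15 da 9d b4 3c 31 9e 15 da.
byte 0:  82 XOR  49 =  99
byte 1: 241 XOR 158 = 111
byte 2: 113 XOR  21 = 100
byte 3: 191 XOR 218 = 101
byte 4: 189 XOR 157 =  32
byte 5: 131 XOR 180 =  55
byte 6:  28 XOR  60 =  32
byte 7:  69 XOR  49 = 116
byte 8: 246 XOR 158 = 104
byte 9: 112 XOR  21 = 101
byte 10: 250 XOR 218 =  32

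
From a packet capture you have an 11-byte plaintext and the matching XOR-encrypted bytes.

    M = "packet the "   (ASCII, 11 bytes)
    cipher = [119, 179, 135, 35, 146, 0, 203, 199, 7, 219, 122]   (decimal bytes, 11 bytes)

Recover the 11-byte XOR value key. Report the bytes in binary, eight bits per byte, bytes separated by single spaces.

00000111 11010010 11100100 01001000 11110111 01110100 11101011 10110011 01101111 10111110 01011010

Since cipher = M ⊕ key, XORing both sides with M gives key = M ⊕ cipher.
70 ^ 77 = 07
61 ^ b3 = d2
63 ^ 87 = e4
6b ^ 23 = 48
65 ^ 92 = f7
74 ^ 00 = 74
20 ^ cb = eb
74 ^ c7 = b3
68 ^ 07 = 6f
65 ^ db = be
20 ^ 7a = 5a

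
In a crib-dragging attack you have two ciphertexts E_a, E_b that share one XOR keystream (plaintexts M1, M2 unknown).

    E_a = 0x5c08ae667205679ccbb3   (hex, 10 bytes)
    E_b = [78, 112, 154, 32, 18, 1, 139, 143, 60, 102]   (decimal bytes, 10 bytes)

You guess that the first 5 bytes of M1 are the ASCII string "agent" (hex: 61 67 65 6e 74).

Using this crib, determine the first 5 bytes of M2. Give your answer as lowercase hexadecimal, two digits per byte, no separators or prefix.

First, E_a ⊕ E_b = (M1 ⊕ K) ⊕ (M2 ⊕ K) = M1 ⊕ M2, so the key drops out. Then M2 = (M1 ⊕ M2) ⊕ M1 over the first 5 bytes.
byte 0: (5c ^ 4e) ^ 61 = 12 ^ 61 = 73
byte 1: (08 ^ 70) ^ 67 = 78 ^ 67 = 1f
byte 2: (ae ^ 9a) ^ 65 = 34 ^ 65 = 51
byte 3: (66 ^ 20) ^ 6e = 46 ^ 6e = 28
byte 4: (72 ^ 12) ^ 74 = 60 ^ 74 = 14

731f512814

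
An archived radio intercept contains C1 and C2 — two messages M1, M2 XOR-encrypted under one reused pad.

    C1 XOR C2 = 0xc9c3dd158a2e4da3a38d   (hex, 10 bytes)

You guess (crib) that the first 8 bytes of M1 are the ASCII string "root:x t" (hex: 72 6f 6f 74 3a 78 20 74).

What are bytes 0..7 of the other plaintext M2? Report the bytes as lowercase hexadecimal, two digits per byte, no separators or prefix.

bbacb261b0566dd7

Since C1 ⊕ C2 = M1 ⊕ M2, XORing with the guessed M1 bytes yields the corresponding M2 bytes: M2 = (C1 ⊕ C2) ⊕ M1.
c9 xor 72 = bb
c3 xor 6f = ac
dd xor 6f = b2
15 xor 74 = 61
8a xor 3a = b0
2e xor 78 = 56
4d xor 20 = 6d
a3 xor 74 = d7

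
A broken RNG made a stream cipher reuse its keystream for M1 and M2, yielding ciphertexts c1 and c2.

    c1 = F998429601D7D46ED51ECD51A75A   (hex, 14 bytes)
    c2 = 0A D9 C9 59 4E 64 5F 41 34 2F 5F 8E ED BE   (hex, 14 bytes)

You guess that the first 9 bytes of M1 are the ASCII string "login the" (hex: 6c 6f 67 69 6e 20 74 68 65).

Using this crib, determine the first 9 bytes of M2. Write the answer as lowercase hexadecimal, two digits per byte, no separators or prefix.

First, c1 ⊕ c2 = (M1 ⊕ K) ⊕ (M2 ⊕ K) = M1 ⊕ M2, so the key drops out. Then M2 = (M1 ⊕ M2) ⊕ M1 over the first 9 bytes.
byte 0: (f9 ^ 0a) ^ 6c = f3 ^ 6c = 9f
byte 1: (98 ^ d9) ^ 6f = 41 ^ 6f = 2e
byte 2: (42 ^ c9) ^ 67 = 8b ^ 67 = ec
byte 3: (96 ^ 59) ^ 69 = cf ^ 69 = a6
byte 4: (01 ^ 4e) ^ 6e = 4f ^ 6e = 21
byte 5: (d7 ^ 64) ^ 20 = b3 ^ 20 = 93
byte 6: (d4 ^ 5f) ^ 74 = 8b ^ 74 = ff
byte 7: (6e ^ 41) ^ 68 = 2f ^ 68 = 47
byte 8: (d5 ^ 34) ^ 65 = e1 ^ 65 = 84

9f2eeca62193ff4784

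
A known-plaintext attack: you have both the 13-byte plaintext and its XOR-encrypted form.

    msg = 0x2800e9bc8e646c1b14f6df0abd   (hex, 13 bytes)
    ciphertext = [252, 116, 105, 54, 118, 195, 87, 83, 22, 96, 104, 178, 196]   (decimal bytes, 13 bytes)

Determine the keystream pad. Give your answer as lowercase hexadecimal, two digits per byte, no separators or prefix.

d474808af8a73b480296b7b879

Since ciphertext = msg ⊕ pad, XORing both sides with msg gives pad = msg ⊕ ciphertext.
byte 0: 28 XOR fc = d4
byte 1: 00 XOR 74 = 74
byte 2: e9 XOR 69 = 80
byte 3: bc XOR 36 = 8a
byte 4: 8e XOR 76 = f8
byte 5: 64 XOR c3 = a7
byte 6: 6c XOR 57 = 3b
byte 7: 1b XOR 53 = 48
byte 8: 14 XOR 16 = 02
byte 9: f6 XOR 60 = 96
byte 10: df XOR 68 = b7
byte 11: 0a XOR b2 = b8
byte 12: bd XOR c4 = 79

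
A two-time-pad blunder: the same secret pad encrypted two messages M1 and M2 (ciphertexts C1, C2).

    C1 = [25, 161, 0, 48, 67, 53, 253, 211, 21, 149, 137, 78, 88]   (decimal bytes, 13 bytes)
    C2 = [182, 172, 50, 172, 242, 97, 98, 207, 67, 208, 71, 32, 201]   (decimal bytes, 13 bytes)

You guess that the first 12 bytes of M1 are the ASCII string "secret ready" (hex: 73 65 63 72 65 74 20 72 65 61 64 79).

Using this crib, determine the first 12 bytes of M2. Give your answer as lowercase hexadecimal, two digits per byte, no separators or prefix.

First, C1 ⊕ C2 = (M1 ⊕ K) ⊕ (M2 ⊕ K) = M1 ⊕ M2, so the key drops out. Then M2 = (M1 ⊕ M2) ⊕ M1 over the first 12 bytes.
byte 0: (19 ^ b6) ^ 73 = af ^ 73 = dc
byte 1: (a1 ^ ac) ^ 65 = 0d ^ 65 = 68
byte 2: (00 ^ 32) ^ 63 = 32 ^ 63 = 51
byte 3: (30 ^ ac) ^ 72 = 9c ^ 72 = ee
byte 4: (43 ^ f2) ^ 65 = b1 ^ 65 = d4
byte 5: (35 ^ 61) ^ 74 = 54 ^ 74 = 20
byte 6: (fd ^ 62) ^ 20 = 9f ^ 20 = bf
byte 7: (d3 ^ cf) ^ 72 = 1c ^ 72 = 6e
byte 8: (15 ^ 43) ^ 65 = 56 ^ 65 = 33
byte 9: (95 ^ d0) ^ 61 = 45 ^ 61 = 24
byte 10: (89 ^ 47) ^ 64 = ce ^ 64 = aa
byte 11: (4e ^ 20) ^ 79 = 6e ^ 79 = 17

dc6851eed420bf6e3324aa17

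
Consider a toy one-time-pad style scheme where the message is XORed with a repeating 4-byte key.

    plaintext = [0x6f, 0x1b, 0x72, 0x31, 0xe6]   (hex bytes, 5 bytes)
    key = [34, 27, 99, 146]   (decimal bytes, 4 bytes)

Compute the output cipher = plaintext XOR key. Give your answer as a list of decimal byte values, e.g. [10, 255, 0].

The 4-byte key repeats, so the effective keystream is 22 1b 63 92 22.
byte 0: 01101111 XOR 00100010 = 01001101
byte 1: 00011011 XOR 00011011 = 00000000
byte 2: 01110010 XOR 01100011 = 00010001
byte 3: 00110001 XOR 10010010 = 10100011
byte 4: 11100110 XOR 00100010 = 11000100

[77, 0, 17, 163, 196]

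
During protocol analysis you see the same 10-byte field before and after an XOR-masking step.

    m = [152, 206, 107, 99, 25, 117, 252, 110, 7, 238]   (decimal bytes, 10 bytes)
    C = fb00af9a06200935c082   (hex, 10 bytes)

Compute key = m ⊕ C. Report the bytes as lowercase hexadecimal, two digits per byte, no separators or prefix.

Since C = m ⊕ key, XORing both sides with m gives key = m ⊕ C.
byte 0: 98 xor fb = 63
byte 1: ce xor 00 = ce
byte 2: 6b xor af = c4
byte 3: 63 xor 9a = f9
byte 4: 19 xor 06 = 1f
byte 5: 75 xor 20 = 55
byte 6: fc xor 09 = f5
byte 7: 6e xor 35 = 5b
byte 8: 07 xor c0 = c7
byte 9: ee xor 82 = 6c

63cec4f91f55f55bc76c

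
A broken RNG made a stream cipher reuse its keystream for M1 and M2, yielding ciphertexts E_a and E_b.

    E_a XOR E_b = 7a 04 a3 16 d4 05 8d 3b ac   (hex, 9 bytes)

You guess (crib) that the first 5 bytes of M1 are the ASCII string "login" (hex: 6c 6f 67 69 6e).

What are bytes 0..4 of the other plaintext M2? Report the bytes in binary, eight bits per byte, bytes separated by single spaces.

Since E_a ⊕ E_b = M1 ⊕ M2, XORing with the guessed M1 bytes yields the corresponding M2 bytes: M2 = (E_a ⊕ E_b) ⊕ M1.
01111010 xor 01101100 = 00010110
00000100 xor 01101111 = 01101011
10100011 xor 01100111 = 11000100
00010110 xor 01101001 = 01111111
11010100 xor 01101110 = 10111010

00010110 01101011 11000100 01111111 10111010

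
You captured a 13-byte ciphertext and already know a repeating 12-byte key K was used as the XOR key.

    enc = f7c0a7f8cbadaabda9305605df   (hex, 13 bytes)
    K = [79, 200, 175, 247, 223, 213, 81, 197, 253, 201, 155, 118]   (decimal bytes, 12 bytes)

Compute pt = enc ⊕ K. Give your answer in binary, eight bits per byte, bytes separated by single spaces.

10111000 00001000 00001000 00001111 00010100 01111000 11111011 01111000 01010100 11111001 11001101 01110011 10010000

The 12-byte key repeats, so the effective keystream is 4f c8 af f7 df d5 51 c5 fd c9 9b 76 4f.
byte 0: 247 xor  79 = 184
byte 1: 192 xor 200 =   8
byte 2: 167 xor 175 =   8
byte 3: 248 xor 247 =  15
byte 4: 203 xor 223 =  20
byte 5: 173 xor 213 = 120
byte 6: 170 xor  81 = 251
byte 7: 189 xor 197 = 120
byte 8: 169 xor 253 =  84
byte 9:  48 xor 201 = 249
byte 10:  86 xor 155 = 205
byte 11:   5 xor 118 = 115
byte 12: 223 xor  79 = 144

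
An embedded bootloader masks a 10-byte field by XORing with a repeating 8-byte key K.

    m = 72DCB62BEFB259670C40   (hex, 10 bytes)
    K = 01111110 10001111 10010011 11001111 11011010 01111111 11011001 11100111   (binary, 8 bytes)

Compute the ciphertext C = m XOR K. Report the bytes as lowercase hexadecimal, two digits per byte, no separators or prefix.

The 8-byte key repeats, so the effective keystream is 7e 8f 93 cf da 7f d9 e7 7e 8f.
byte 0: 72 ^ 7e = 0c
byte 1: dc ^ 8f = 53
byte 2: b6 ^ 93 = 25
byte 3: 2b ^ cf = e4
byte 4: ef ^ da = 35
byte 5: b2 ^ 7f = cd
byte 6: 59 ^ d9 = 80
byte 7: 67 ^ e7 = 80
byte 8: 0c ^ 7e = 72
byte 9: 40 ^ 8f = cf

0c5325e435cd808072cf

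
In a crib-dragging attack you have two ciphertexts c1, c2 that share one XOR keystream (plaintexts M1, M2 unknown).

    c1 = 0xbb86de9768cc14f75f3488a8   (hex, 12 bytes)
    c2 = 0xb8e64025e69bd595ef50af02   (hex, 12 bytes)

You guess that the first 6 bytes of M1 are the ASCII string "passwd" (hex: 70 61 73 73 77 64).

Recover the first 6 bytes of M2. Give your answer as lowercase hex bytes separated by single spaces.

73 01 ed c1 f9 33

First, c1 ⊕ c2 = (M1 ⊕ K) ⊕ (M2 ⊕ K) = M1 ⊕ M2, so the key drops out. Then M2 = (M1 ⊕ M2) ⊕ M1 over the first 6 bytes.
byte 0: (bb ^ b8) ^ 70 = 03 ^ 70 = 73
byte 1: (86 ^ e6) ^ 61 = 60 ^ 61 = 01
byte 2: (de ^ 40) ^ 73 = 9e ^ 73 = ed
byte 3: (97 ^ 25) ^ 73 = b2 ^ 73 = c1
byte 4: (68 ^ e6) ^ 77 = 8e ^ 77 = f9
byte 5: (cc ^ 9b) ^ 64 = 57 ^ 64 = 33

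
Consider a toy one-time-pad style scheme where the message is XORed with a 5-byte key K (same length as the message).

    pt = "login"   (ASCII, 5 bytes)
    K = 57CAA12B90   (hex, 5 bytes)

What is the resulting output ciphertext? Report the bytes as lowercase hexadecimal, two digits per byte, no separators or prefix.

3ba5c642fe

01101100 xor 01010111 = 00111011
01101111 xor 11001010 = 10100101
01100111 xor 10100001 = 11000110
01101001 xor 00101011 = 01000010
01101110 xor 10010000 = 11111110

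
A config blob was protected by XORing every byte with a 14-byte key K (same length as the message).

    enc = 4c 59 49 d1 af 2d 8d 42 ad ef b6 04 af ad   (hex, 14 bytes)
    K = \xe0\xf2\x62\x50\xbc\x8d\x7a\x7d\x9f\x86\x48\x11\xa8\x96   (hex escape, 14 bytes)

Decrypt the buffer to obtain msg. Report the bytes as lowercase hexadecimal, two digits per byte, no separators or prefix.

4c ⊕ e0 = ac
59 ⊕ f2 = ab
49 ⊕ 62 = 2b
d1 ⊕ 50 = 81
af ⊕ bc = 13
2d ⊕ 8d = a0
8d ⊕ 7a = f7
42 ⊕ 7d = 3f
ad ⊕ 9f = 32
ef ⊕ 86 = 69
b6 ⊕ 48 = fe
04 ⊕ 11 = 15
af ⊕ a8 = 07
ad ⊕ 96 = 3b

acab2b8113a0f73f3269fe15073b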